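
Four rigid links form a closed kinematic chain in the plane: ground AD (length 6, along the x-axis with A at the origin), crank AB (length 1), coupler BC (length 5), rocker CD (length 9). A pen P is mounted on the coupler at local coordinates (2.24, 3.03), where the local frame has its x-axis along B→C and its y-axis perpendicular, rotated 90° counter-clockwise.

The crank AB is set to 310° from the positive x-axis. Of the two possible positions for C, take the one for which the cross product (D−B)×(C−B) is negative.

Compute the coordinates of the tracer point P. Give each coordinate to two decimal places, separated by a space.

2.64 -3.96

A=(0,0), D=(6.00,0)
B = A + 1.00·(cos310°, sin310°) = (0.6428, -0.7660)
|BD| = 5.4117
circle(B,5.00) ∩ circle(D,9.00): a=-2.4681, h=4.3484
  candidates: C₊=(-2.4160,3.1892) cross=23.532; C₋=(-1.1850,-5.4200) cross=-23.532
  mode - wants cross < 0 → take C=(-1.1850,-5.4200) (cross=-23.532)
ex = (C−B)/|BC| = (-0.3655,-0.9308); ey = (0.9308,-0.3655)
P = B + 2.24·ex + 3.03·ey = (2.6443,-3.9586)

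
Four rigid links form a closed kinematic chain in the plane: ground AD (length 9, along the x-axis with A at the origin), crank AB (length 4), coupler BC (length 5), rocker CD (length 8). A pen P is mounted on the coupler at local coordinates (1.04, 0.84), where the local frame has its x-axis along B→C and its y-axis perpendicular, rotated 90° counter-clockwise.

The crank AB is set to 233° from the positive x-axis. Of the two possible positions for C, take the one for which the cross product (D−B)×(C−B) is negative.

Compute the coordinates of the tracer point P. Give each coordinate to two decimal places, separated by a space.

A=(0,0), D=(9.00,0)
B = A + 4.00·(cos233°, sin233°) = (-2.4073, -3.1945)
|BD| = 11.8461
circle(B,5.00) ∩ circle(D,8.00): a=4.2770, h=2.5899
  candidates: C₊=(1.0128,0.4528) cross=30.680; C₋=(2.4097,-4.5351) cross=-30.680
  mode - wants cross < 0 → take C=(2.4097,-4.5351) (cross=-30.680)
ex = (C−B)/|BC| = (0.9634,-0.2681); ey = (0.2681,0.9634)
P = B + 1.04·ex + 0.84·ey = (-1.1801,-2.6641)

-1.18 -2.66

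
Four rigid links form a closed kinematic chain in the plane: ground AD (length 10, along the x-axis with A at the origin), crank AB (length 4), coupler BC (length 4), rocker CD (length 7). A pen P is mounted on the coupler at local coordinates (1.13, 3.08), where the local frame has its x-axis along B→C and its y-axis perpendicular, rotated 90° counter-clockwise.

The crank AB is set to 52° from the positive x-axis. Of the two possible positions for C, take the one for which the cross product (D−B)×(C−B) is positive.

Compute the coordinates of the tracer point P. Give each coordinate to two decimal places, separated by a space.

A=(0,0), D=(10.00,0)
B = A + 4.00·(cos52°, sin52°) = (2.4626, 3.1520)
|BD| = 8.1699
circle(B,4.00) ∩ circle(D,7.00): a=2.0653, h=3.4256
  candidates: C₊=(5.6897,5.5155) cross=27.986; C₋=(3.0465,-0.8051) cross=-27.986
  mode + wants cross > 0 → take C=(5.6897,5.5155) (cross=27.986)
ex = (C−B)/|BC| = (0.8068,0.5909); ey = (-0.5909,0.8068)
P = B + 1.13·ex + 3.08·ey = (1.5544,6.3046)

1.55 6.30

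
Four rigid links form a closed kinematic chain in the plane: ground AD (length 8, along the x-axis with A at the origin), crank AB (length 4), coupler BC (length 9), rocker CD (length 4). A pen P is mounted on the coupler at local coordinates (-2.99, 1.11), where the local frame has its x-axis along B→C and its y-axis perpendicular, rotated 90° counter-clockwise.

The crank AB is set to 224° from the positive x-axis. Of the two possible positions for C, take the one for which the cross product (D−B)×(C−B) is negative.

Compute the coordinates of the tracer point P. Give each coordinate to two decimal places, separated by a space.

-5.77 -1.43

A=(0,0), D=(8.00,0)
B = A + 4.00·(cos224°, sin224°) = (-2.8774, -2.7786)
|BD| = 11.2267
circle(B,9.00) ∩ circle(D,4.00): a=8.5082, h=2.9343
  candidates: C₊=(4.6399,2.1702) cross=32.942; C₋=(6.0924,-3.5158) cross=-32.942
  mode - wants cross < 0 → take C=(6.0924,-3.5158) (cross=-32.942)
ex = (C−B)/|BC| = (0.9966,-0.0819); ey = (0.0819,0.9966)
P = B + -2.99·ex + 1.11·ey = (-5.7664,-1.4275)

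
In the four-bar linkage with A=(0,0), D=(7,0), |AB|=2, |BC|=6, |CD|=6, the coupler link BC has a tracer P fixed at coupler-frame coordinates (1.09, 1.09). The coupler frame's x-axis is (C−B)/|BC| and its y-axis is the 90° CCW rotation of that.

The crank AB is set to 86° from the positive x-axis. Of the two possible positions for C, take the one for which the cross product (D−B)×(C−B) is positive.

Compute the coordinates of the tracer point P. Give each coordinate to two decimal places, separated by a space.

A=(0,0), D=(7.00,0)
B = A + 2.00·(cos86°, sin86°) = (0.1395, 1.9951)
|BD| = 7.1447
circle(B,6.00) ∩ circle(D,6.00): a=3.5724, h=4.8206
  candidates: C₊=(4.9159,5.6264) cross=34.442; C₋=(2.2236,-3.6313) cross=-34.442
  mode + wants cross > 0 → take C=(4.9159,5.6264) (cross=34.442)
ex = (C−B)/|BC| = (0.7961,0.6052); ey = (-0.6052,0.7961)
P = B + 1.09·ex + 1.09·ey = (0.3475,3.5225)

0.35 3.52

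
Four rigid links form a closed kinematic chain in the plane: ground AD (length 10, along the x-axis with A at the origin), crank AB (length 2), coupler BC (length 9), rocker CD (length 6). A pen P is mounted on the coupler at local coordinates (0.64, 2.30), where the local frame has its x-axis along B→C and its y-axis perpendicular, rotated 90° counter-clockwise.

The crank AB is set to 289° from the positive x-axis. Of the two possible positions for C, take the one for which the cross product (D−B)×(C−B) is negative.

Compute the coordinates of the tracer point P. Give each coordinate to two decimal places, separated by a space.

2.24 -0.11

A=(0,0), D=(10.00,0)
B = A + 2.00·(cos289°, sin289°) = (0.6511, -1.8910)
|BD| = 9.5382
circle(B,9.00) ∩ circle(D,6.00): a=7.1280, h=5.4946
  candidates: C₊=(6.5483,4.9077) cross=52.409; C₋=(8.7270,-5.8634) cross=-52.409
  mode - wants cross < 0 → take C=(8.7270,-5.8634) (cross=-52.409)
ex = (C−B)/|BC| = (0.8973,-0.4414); ey = (0.4414,0.8973)
P = B + 0.64·ex + 2.30·ey = (2.2406,-0.1097)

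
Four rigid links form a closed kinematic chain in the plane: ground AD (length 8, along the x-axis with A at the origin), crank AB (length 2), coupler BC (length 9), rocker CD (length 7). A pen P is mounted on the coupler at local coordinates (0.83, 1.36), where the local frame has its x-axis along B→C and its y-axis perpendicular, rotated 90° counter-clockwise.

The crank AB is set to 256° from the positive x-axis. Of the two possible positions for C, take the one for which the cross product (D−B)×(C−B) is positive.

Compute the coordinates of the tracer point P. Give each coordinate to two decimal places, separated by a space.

A=(0,0), D=(8.00,0)
B = A + 2.00·(cos256°, sin256°) = (-0.4838, -1.9406)
|BD| = 8.7030
circle(B,9.00) ∩ circle(D,7.00): a=6.1899, h=6.5334
  candidates: C₊=(4.0934,5.8085) cross=56.860; C₋=(7.0071,-6.9292) cross=-56.860
  mode + wants cross > 0 → take C=(4.0934,5.8085) (cross=56.860)
ex = (C−B)/|BC| = (0.5086,0.8610); ey = (-0.8610,0.5086)
P = B + 0.83·ex + 1.36·ey = (-1.2327,-0.5343)

-1.23 -0.53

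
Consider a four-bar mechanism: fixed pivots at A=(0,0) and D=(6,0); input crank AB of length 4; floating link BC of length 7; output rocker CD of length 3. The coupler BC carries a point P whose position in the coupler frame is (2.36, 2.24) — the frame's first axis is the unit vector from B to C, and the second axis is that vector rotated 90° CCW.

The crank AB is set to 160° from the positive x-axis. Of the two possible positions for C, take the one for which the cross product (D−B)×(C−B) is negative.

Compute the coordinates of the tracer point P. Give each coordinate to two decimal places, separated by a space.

-0.92 2.95

A=(0,0), D=(6.00,0)
B = A + 4.00·(cos160°, sin160°) = (-3.7588, 1.3681)
|BD| = 9.8542
circle(B,7.00) ∩ circle(D,3.00): a=6.9567, h=0.7775
  candidates: C₊=(3.2385,1.1722) cross=7.661; C₋=(3.0226,-0.3677) cross=-7.661
  mode - wants cross < 0 → take C=(3.0226,-0.3677) (cross=-7.661)
ex = (C−B)/|BC| = (0.9688,-0.2480); ey = (0.2480,0.9688)
P = B + 2.36·ex + 2.24·ey = (-0.9170,2.9529)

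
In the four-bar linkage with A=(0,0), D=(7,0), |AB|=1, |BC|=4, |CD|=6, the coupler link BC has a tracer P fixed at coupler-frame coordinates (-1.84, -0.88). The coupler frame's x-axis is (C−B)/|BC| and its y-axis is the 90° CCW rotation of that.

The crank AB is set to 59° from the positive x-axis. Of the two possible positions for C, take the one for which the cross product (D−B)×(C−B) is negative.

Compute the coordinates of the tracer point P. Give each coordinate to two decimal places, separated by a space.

-0.90 2.33

A=(0,0), D=(7.00,0)
B = A + 1.00·(cos59°, sin59°) = (0.5150, 0.8572)
|BD| = 6.5414
circle(B,4.00) ∩ circle(D,6.00): a=1.7420, h=3.6008
  candidates: C₊=(2.7138,4.1986) cross=23.554; C₋=(1.7701,-2.9408) cross=-23.554
  mode - wants cross < 0 → take C=(1.7701,-2.9408) (cross=-23.554)
ex = (C−B)/|BC| = (0.3138,-0.9495); ey = (0.9495,0.3138)
P = B + -1.84·ex + -0.88·ey = (-0.8979,2.3281)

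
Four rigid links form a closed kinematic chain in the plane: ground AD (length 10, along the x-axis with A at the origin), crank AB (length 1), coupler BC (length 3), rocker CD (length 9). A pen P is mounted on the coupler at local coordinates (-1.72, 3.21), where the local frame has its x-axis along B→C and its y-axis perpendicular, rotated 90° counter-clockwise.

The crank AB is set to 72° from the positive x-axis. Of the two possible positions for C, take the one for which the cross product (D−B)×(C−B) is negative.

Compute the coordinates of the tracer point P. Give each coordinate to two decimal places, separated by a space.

2.86 3.55

A=(0,0), D=(10.00,0)
B = A + 1.00·(cos72°, sin72°) = (0.3090, 0.9511)
|BD| = 9.7375
circle(B,3.00) ∩ circle(D,9.00): a=1.1717, h=2.7617
  candidates: C₊=(1.7449,3.5851) cross=26.892; C₋=(1.2054,-1.9119) cross=-26.892
  mode - wants cross < 0 → take C=(1.2054,-1.9119) (cross=-26.892)
ex = (C−B)/|BC| = (0.2988,-0.9543); ey = (0.9543,0.2988)
P = B + -1.72·ex + 3.21·ey = (2.8584,3.5516)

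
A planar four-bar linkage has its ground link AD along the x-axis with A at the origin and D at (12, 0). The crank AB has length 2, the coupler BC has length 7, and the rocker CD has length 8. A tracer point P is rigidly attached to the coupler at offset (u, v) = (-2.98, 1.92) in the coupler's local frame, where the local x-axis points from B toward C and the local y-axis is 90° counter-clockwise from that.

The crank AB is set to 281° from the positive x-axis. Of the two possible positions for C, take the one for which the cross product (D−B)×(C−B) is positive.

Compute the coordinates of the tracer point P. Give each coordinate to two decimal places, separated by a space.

-2.99 -3.07

A=(0,0), D=(12.00,0)
B = A + 2.00·(cos281°, sin281°) = (0.3816, -1.9633)
|BD| = 11.7831
circle(B,7.00) ∩ circle(D,8.00): a=5.2550, h=4.6243
  candidates: C₊=(4.7927,3.4720) cross=54.489; C₋=(6.3337,-5.6474) cross=-54.489
  mode + wants cross > 0 → take C=(4.7927,3.4720) (cross=54.489)
ex = (C−B)/|BC| = (0.6302,0.7765); ey = (-0.7765,0.6302)
P = B + -2.98·ex + 1.92·ey = (-2.9871,-3.0672)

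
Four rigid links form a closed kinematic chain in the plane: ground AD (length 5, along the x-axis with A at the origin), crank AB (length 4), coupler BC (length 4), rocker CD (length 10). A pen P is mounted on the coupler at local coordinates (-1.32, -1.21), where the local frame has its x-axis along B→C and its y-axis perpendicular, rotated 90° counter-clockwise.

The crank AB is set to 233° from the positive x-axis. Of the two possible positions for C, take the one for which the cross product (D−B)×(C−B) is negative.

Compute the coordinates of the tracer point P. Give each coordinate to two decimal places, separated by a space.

-3.75 -2.01

A=(0,0), D=(5.00,0)
B = A + 4.00·(cos233°, sin233°) = (-2.4073, -3.1945)
|BD| = 8.0668
circle(B,4.00) ∩ circle(D,10.00): a=-1.1732, h=3.8241
  candidates: C₊=(-4.9989,-0.1477) cross=30.848; C₋=(-1.9701,-7.1706) cross=-30.848
  mode - wants cross < 0 → take C=(-1.9701,-7.1706) (cross=-30.848)
ex = (C−B)/|BC| = (0.1093,-0.9940); ey = (0.9940,0.1093)
P = B + -1.32·ex + -1.21·ey = (-3.7543,-2.0147)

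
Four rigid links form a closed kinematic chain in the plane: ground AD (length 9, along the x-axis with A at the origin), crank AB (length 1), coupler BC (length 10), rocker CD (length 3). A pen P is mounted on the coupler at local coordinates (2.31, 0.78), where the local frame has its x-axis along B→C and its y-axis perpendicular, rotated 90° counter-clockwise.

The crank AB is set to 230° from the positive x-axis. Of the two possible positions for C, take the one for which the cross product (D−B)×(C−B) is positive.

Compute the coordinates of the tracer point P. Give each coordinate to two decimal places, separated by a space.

1.21 0.82

A=(0,0), D=(9.00,0)
B = A + 1.00·(cos230°, sin230°) = (-0.6428, -0.7660)
|BD| = 9.6732
circle(B,10.00) ∩ circle(D,3.00): a=9.5403, h=2.9971
  candidates: C₊=(8.6302,2.9771) cross=28.991; C₋=(9.1049,-2.9982) cross=-28.991
  mode + wants cross > 0 → take C=(8.6302,2.9771) (cross=28.991)
ex = (C−B)/|BC| = (0.9273,0.3743); ey = (-0.3743,0.9273)
P = B + 2.31·ex + 0.78·ey = (1.2073,0.8219)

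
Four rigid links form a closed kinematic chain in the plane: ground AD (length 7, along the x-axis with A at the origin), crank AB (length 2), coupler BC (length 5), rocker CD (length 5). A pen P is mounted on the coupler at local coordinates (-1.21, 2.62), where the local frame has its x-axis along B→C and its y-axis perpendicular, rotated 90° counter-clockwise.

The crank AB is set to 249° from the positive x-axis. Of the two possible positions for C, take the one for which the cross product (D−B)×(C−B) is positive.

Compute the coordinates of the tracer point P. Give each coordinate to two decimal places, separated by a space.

A=(0,0), D=(7.00,0)
B = A + 2.00·(cos249°, sin249°) = (-0.7167, -1.8672)
|BD| = 7.9394
circle(B,5.00) ∩ circle(D,5.00): a=3.9697, h=3.0400
  candidates: C₊=(2.4267,2.0211) cross=24.136; C₋=(3.8566,-3.8883) cross=-24.136
  mode + wants cross > 0 → take C=(2.4267,2.0211) (cross=24.136)
ex = (C−B)/|BC| = (0.6287,0.7777); ey = (-0.7777,0.6287)
P = B + -1.21·ex + 2.62·ey = (-3.5149,-1.1610)

-3.51 -1.16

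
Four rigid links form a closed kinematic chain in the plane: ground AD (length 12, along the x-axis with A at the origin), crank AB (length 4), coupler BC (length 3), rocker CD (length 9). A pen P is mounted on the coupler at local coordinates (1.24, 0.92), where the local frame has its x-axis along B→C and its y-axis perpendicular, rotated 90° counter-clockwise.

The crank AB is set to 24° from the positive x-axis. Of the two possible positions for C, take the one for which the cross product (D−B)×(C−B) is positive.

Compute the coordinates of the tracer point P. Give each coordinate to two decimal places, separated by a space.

3.00 3.02

A=(0,0), D=(12.00,0)
B = A + 4.00·(cos24°, sin24°) = (3.6542, 1.6269)
|BD| = 8.5029
circle(B,3.00) ∩ circle(D,9.00): a=0.0176, h=2.9999
  candidates: C₊=(4.2455,4.5681) cross=25.508; C₋=(3.0975,-1.3209) cross=-25.508
  mode + wants cross > 0 → take C=(4.2455,4.5681) (cross=25.508)
ex = (C−B)/|BC| = (0.1971,0.9804); ey = (-0.9804,0.1971)
P = B + 1.24·ex + 0.92·ey = (2.9966,3.0240)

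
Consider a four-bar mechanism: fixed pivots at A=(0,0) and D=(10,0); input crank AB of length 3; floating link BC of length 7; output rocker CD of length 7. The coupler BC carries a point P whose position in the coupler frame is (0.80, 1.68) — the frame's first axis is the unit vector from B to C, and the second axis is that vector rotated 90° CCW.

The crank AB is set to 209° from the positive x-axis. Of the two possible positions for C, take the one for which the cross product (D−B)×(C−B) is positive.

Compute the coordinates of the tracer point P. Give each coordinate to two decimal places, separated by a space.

-2.82 0.40

A=(0,0), D=(10.00,0)
B = A + 3.00·(cos209°, sin209°) = (-2.6239, -1.4544)
|BD| = 12.7074
circle(B,7.00) ∩ circle(D,7.00): a=6.3537, h=2.9378
  candidates: C₊=(3.3518,2.1913) cross=37.332; C₋=(4.0243,-3.6457) cross=-37.332
  mode + wants cross > 0 → take C=(3.3518,2.1913) (cross=37.332)
ex = (C−B)/|BC| = (0.8537,0.5208); ey = (-0.5208,0.8537)
P = B + 0.80·ex + 1.68·ey = (-2.8159,0.3964)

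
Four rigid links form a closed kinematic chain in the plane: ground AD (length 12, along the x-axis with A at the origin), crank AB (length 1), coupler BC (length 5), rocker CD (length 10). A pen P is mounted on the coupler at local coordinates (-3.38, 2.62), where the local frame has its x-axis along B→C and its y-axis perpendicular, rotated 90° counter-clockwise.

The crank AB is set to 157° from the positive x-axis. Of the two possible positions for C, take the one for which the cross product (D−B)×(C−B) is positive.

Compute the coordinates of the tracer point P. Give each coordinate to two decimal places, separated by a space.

-5.18 0.01

A=(0,0), D=(12.00,0)
B = A + 1.00·(cos157°, sin157°) = (-0.9205, 0.3907)
|BD| = 12.9264
circle(B,5.00) ∩ circle(D,10.00): a=3.5622, h=3.5087
  candidates: C₊=(2.7461,3.7901) cross=45.355; C₋=(2.5340,-3.2240) cross=-45.355
  mode + wants cross > 0 → take C=(2.7461,3.7901) (cross=45.355)
ex = (C−B)/|BC| = (0.7333,0.6799); ey = (-0.6799,0.7333)
P = B + -3.38·ex + 2.62·ey = (-5.1804,0.0140)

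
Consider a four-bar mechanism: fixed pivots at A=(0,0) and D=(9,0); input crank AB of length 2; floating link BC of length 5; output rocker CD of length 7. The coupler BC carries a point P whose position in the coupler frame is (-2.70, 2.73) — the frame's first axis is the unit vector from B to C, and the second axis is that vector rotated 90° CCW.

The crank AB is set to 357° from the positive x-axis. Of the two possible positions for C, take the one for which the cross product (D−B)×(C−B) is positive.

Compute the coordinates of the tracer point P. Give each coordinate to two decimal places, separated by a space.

-1.49 -1.70

A=(0,0), D=(9.00,0)
B = A + 2.00·(cos357°, sin357°) = (1.9973, -0.1047)
|BD| = 7.0035
circle(B,5.00) ∩ circle(D,7.00): a=1.7883, h=4.6692
  candidates: C₊=(3.7156,4.5908) cross=32.701; C₋=(3.8552,-4.7467) cross=-32.701
  mode + wants cross > 0 → take C=(3.7156,4.5908) (cross=32.701)
ex = (C−B)/|BC| = (0.3437,0.9391); ey = (-0.9391,0.3437)
P = B + -2.70·ex + 2.73·ey = (-1.4944,-1.7020)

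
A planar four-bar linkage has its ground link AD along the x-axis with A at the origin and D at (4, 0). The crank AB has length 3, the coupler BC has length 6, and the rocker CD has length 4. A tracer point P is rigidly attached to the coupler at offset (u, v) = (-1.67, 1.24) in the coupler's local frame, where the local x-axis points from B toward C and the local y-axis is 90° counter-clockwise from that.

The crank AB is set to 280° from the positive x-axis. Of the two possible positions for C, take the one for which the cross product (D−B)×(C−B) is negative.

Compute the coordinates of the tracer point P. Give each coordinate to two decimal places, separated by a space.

A=(0,0), D=(4.00,0)
B = A + 3.00·(cos280°, sin280°) = (0.5209, -2.9544)
|BD| = 4.5643
circle(B,6.00) ∩ circle(D,4.00): a=4.4731, h=3.9990
  candidates: C₊=(1.3420,2.9891) cross=18.252; C₋=(6.5190,-3.1072) cross=-18.252
  mode - wants cross < 0 → take C=(6.5190,-3.1072) (cross=-18.252)
ex = (C−B)/|BC| = (0.9997,-0.0255); ey = (0.0255,0.9997)
P = B + -1.67·ex + 1.24·ey = (-1.1169,-1.6723)

-1.12 -1.67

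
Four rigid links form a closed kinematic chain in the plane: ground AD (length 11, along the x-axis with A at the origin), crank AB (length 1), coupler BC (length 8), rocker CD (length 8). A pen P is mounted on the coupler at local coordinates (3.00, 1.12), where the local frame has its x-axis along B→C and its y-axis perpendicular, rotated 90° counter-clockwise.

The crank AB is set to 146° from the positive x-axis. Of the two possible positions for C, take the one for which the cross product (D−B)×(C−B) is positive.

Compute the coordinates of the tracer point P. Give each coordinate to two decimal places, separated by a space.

A=(0,0), D=(11.00,0)
B = A + 1.00·(cos146°, sin146°) = (-0.8290, 0.5592)
|BD| = 11.8422
circle(B,8.00) ∩ circle(D,8.00): a=5.9211, h=5.3796
  candidates: C₊=(5.3395,5.6532) cross=63.707; C₋=(4.8315,-5.0940) cross=-63.707
  mode + wants cross > 0 → take C=(5.3395,5.6532) (cross=63.707)
ex = (C−B)/|BC| = (0.7711,0.6368); ey = (-0.6368,0.7711)
P = B + 3.00·ex + 1.12·ey = (0.7710,3.3330)

0.77 3.33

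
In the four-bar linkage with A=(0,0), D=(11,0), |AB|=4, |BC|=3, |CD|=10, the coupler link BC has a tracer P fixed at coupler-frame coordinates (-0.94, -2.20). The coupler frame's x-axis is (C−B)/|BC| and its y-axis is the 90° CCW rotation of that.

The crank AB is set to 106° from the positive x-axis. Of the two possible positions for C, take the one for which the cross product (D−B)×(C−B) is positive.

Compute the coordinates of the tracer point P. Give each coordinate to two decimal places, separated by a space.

-1.84 1.57

A=(0,0), D=(11.00,0)
B = A + 4.00·(cos106°, sin106°) = (-1.1025, 3.8450)
|BD| = 12.6987
circle(B,3.00) ∩ circle(D,10.00): a=2.7663, h=1.1609
  candidates: C₊=(1.8854,4.1139) cross=14.742; C₋=(1.1824,1.9010) cross=-14.742
  mode + wants cross > 0 → take C=(1.8854,4.1139) (cross=14.742)
ex = (C−B)/|BC| = (0.9960,0.0896); ey = (-0.0896,0.9960)
P = B + -0.94·ex + -2.20·ey = (-1.8416,1.5697)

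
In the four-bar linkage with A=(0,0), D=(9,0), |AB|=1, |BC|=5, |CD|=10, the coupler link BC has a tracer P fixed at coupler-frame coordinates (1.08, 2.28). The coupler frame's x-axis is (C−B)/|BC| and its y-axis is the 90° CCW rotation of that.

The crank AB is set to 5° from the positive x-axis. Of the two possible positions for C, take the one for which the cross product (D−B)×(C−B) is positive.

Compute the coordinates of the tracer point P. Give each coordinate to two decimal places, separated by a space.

A=(0,0), D=(9.00,0)
B = A + 1.00·(cos5°, sin5°) = (0.9962, 0.0872)
|BD| = 8.0043
circle(B,5.00) ∩ circle(D,10.00): a=-0.6829, h=4.9532
  candidates: C₊=(0.3673,5.0474) cross=39.646; C₋=(0.2594,-4.8583) cross=-39.646
  mode + wants cross > 0 → take C=(0.3673,5.0474) (cross=39.646)
ex = (C−B)/|BC| = (-0.1258,0.9921); ey = (-0.9921,-0.1258)
P = B + 1.08·ex + 2.28·ey = (-1.4015,0.8718)

-1.40 0.87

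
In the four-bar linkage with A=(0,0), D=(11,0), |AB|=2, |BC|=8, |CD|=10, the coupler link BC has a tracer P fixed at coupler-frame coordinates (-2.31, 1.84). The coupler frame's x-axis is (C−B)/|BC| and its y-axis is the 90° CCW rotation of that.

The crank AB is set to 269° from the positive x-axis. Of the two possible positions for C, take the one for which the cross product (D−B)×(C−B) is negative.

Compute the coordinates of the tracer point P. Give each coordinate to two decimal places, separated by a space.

-0.13 0.95

A=(0,0), D=(11.00,0)
B = A + 2.00·(cos269°, sin269°) = (-0.0349, -1.9997)
|BD| = 11.2146
circle(B,8.00) ∩ circle(D,10.00): a=4.0023, h=6.9269
  candidates: C₊=(2.6681,5.5298) cross=77.683; C₋=(5.1384,-8.1019) cross=-77.683
  mode - wants cross < 0 → take C=(5.1384,-8.1019) (cross=-77.683)
ex = (C−B)/|BC| = (0.6467,-0.7628); ey = (0.7628,0.6467)
P = B + -2.31·ex + 1.84·ey = (-0.1252,0.9522)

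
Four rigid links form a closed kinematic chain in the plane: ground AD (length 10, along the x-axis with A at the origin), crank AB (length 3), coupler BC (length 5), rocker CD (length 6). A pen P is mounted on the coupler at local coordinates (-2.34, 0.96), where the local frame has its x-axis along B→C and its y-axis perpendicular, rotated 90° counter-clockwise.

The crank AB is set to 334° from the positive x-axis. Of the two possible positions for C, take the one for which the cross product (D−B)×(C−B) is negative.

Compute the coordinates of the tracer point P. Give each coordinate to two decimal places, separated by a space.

A=(0,0), D=(10.00,0)
B = A + 3.00·(cos334°, sin334°) = (2.6964, -1.3151)
|BD| = 7.4211
circle(B,5.00) ∩ circle(D,6.00): a=2.9694, h=4.0228
  candidates: C₊=(4.9059,3.1702) cross=29.853; C₋=(6.3317,-4.7480) cross=-29.853
  mode - wants cross < 0 → take C=(6.3317,-4.7480) (cross=-29.853)
ex = (C−B)/|BC| = (0.7271,-0.6866); ey = (0.6866,0.7271)
P = B + -2.34·ex + 0.96·ey = (1.6542,0.9894)

1.65 0.99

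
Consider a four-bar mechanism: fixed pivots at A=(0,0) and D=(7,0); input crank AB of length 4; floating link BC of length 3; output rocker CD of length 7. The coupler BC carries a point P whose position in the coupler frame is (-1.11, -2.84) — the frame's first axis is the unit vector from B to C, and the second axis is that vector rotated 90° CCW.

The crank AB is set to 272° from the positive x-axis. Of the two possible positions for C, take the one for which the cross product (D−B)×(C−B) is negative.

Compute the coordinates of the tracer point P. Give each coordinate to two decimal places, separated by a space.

-2.27 -5.87

A=(0,0), D=(7.00,0)
B = A + 4.00·(cos272°, sin272°) = (0.1396, -3.9976)
|BD| = 7.9401
circle(B,3.00) ∩ circle(D,7.00): a=1.4512, h=2.6256
  candidates: C₊=(0.0716,-0.9983) cross=20.848; C₋=(2.7154,-5.5355) cross=-20.848
  mode - wants cross < 0 → take C=(2.7154,-5.5355) (cross=-20.848)
ex = (C−B)/|BC| = (0.8586,-0.5127); ey = (0.5127,0.8586)
P = B + -1.11·ex + -2.84·ey = (-2.2694,-5.8669)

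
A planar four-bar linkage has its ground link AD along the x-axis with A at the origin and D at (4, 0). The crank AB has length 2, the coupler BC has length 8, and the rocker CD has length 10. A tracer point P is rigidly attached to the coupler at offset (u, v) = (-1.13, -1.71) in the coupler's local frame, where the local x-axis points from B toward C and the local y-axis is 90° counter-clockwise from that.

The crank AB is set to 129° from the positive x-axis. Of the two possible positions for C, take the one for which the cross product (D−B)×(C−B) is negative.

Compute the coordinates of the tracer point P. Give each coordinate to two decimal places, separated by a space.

A=(0,0), D=(4.00,0)
B = A + 2.00·(cos129°, sin129°) = (-1.2586, 1.5543)
|BD| = 5.4835
circle(B,8.00) ∩ circle(D,10.00): a=-0.5408, h=7.9817
  candidates: C₊=(0.4851,9.3619) cross=43.768; C₋=(-4.0396,-5.9468) cross=-43.768
  mode - wants cross < 0 → take C=(-4.0396,-5.9468) (cross=-43.768)
ex = (C−B)/|BC| = (-0.3476,-0.9376); ey = (0.9376,-0.3476)
P = B + -1.13·ex + -1.71·ey = (-2.4692,3.2083)

-2.47 3.21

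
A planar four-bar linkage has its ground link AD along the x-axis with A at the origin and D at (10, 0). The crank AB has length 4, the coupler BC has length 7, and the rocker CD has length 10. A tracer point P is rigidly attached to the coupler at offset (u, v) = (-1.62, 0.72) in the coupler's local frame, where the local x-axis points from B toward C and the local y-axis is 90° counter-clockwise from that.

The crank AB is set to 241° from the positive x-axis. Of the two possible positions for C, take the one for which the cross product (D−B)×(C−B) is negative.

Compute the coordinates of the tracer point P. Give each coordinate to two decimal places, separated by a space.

A=(0,0), D=(10.00,0)
B = A + 4.00·(cos241°, sin241°) = (-1.9392, -3.4985)
|BD| = 12.4413
circle(B,7.00) ∩ circle(D,10.00): a=4.1710, h=5.6216
  candidates: C₊=(0.4826,3.0692) cross=69.940; C₋=(3.6443,-7.7204) cross=-69.940
  mode - wants cross < 0 → take C=(3.6443,-7.7204) (cross=-69.940)
ex = (C−B)/|BC| = (0.7976,-0.6031); ey = (0.6031,0.7976)
P = B + -1.62·ex + 0.72·ey = (-2.7972,-1.9471)

-2.80 -1.95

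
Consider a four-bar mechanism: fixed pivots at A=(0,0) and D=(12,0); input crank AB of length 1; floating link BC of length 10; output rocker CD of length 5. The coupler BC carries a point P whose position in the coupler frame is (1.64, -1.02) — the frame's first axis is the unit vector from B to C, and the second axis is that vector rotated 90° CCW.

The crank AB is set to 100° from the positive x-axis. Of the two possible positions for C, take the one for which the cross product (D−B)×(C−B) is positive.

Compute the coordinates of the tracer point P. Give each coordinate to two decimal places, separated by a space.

1.71 0.55

A=(0,0), D=(12.00,0)
B = A + 1.00·(cos100°, sin100°) = (-0.1736, 0.9848)
|BD| = 12.2134
circle(B,10.00) ∩ circle(D,5.00): a=9.1771, h=3.9725
  candidates: C₊=(9.2939,4.2044) cross=48.518; C₋=(8.6533,-3.7147) cross=-48.518
  mode + wants cross > 0 → take C=(9.2939,4.2044) (cross=48.518)
ex = (C−B)/|BC| = (0.9468,0.3220); ey = (-0.3220,0.9468)
P = B + 1.64·ex + -1.02·ey = (1.7074,0.5471)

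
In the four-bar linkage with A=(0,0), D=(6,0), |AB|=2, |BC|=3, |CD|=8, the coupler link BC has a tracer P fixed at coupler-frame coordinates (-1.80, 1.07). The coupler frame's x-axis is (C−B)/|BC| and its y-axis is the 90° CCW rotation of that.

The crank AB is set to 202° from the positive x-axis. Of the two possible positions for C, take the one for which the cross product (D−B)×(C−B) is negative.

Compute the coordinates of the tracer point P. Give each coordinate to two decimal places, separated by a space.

A=(0,0), D=(6.00,0)
B = A + 2.00·(cos202°, sin202°) = (-1.8544, -0.7492)
|BD| = 7.8900
circle(B,3.00) ∩ circle(D,8.00): a=0.4596, h=2.9646
  candidates: C₊=(-1.6784,2.2456) cross=23.391; C₋=(-1.1153,-3.6568) cross=-23.391
  mode - wants cross < 0 → take C=(-1.1153,-3.6568) (cross=-23.391)
ex = (C−B)/|BC| = (0.2463,-0.9692); ey = (0.9692,0.2463)
P = B + -1.80·ex + 1.07·ey = (-1.2608,1.2589)

-1.26 1.26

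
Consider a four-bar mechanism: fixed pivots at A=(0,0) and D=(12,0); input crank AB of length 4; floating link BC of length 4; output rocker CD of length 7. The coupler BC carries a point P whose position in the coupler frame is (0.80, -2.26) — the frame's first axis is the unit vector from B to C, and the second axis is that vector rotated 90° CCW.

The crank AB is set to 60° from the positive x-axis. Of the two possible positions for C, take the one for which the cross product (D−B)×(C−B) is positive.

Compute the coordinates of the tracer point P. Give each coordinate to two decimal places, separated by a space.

2.88 1.23

A=(0,0), D=(12.00,0)
B = A + 4.00·(cos60°, sin60°) = (2.0000, 3.4641)
|BD| = 10.5830
circle(B,4.00) ∩ circle(D,7.00): a=3.7324, h=1.4385
  candidates: C₊=(5.9976,3.6016) cross=15.223; C₋=(5.0559,0.8832) cross=-15.223
  mode + wants cross > 0 → take C=(5.9976,3.6016) (cross=15.223)
ex = (C−B)/|BC| = (0.9994,0.0344); ey = (-0.0344,0.9994)
P = B + 0.80·ex + -2.26·ey = (2.8772,1.2329)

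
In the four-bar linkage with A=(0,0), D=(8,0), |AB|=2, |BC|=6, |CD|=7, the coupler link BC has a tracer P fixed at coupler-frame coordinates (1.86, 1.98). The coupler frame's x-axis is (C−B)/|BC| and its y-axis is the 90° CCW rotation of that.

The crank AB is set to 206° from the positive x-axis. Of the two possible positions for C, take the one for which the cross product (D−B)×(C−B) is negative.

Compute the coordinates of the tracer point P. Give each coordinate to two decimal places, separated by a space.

0.90 -0.54

A=(0,0), D=(8.00,0)
B = A + 2.00·(cos206°, sin206°) = (-1.7976, -0.8767)
|BD| = 9.8367
circle(B,6.00) ∩ circle(D,7.00): a=4.2576, h=4.2276
  candidates: C₊=(2.0662,3.7136) cross=41.586; C₋=(2.8199,-4.7081) cross=-41.586
  mode - wants cross < 0 → take C=(2.8199,-4.7081) (cross=-41.586)
ex = (C−B)/|BC| = (0.7696,-0.6386); ey = (0.6386,0.7696)
P = B + 1.86·ex + 1.98·ey = (0.8982,-0.5407)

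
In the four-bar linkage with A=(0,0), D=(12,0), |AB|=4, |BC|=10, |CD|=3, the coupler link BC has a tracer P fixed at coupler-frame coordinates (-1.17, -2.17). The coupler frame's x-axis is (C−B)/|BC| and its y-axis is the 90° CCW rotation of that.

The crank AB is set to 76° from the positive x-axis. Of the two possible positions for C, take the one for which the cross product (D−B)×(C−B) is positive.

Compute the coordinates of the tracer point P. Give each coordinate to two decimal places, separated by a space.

-0.43 1.85

A=(0,0), D=(12.00,0)
B = A + 4.00·(cos76°, sin76°) = (0.9677, 3.8812)
|BD| = 11.6951
circle(B,10.00) ∩ circle(D,3.00): a=9.7381, h=2.2738
  candidates: C₊=(10.9085,2.7944) cross=26.592; C₋=(9.3993,-1.4954) cross=-26.592
  mode + wants cross > 0 → take C=(10.9085,2.7944) (cross=26.592)
ex = (C−B)/|BC| = (0.9941,-0.1087); ey = (0.1087,0.9941)
P = B + -1.17·ex + -2.17·ey = (-0.4312,1.8512)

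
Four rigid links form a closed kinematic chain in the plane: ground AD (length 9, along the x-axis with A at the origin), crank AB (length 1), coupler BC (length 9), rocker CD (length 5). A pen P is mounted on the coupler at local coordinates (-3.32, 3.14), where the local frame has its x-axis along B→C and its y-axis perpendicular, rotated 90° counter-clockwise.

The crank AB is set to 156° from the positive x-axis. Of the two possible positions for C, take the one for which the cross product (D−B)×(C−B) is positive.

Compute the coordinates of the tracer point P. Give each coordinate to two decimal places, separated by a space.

-5.31 1.64

A=(0,0), D=(9.00,0)
B = A + 1.00·(cos156°, sin156°) = (-0.9135, 0.4067)
|BD| = 9.9219
circle(B,9.00) ∩ circle(D,5.00): a=7.7830, h=4.5194
  candidates: C₊=(7.0482,4.6033) cross=44.841; C₋=(6.6776,-4.4279) cross=-44.841
  mode + wants cross > 0 → take C=(7.0482,4.6033) (cross=44.841)
ex = (C−B)/|BC| = (0.8846,0.4663); ey = (-0.4663,0.8846)
P = B + -3.32·ex + 3.14·ey = (-5.3147,1.6364)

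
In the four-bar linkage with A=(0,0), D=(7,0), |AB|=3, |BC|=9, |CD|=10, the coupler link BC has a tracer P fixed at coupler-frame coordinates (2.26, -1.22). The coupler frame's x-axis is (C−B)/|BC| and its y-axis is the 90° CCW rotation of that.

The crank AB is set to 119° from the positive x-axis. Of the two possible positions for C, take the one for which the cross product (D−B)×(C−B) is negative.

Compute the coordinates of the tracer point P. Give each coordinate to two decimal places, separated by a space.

A=(0,0), D=(7.00,0)
B = A + 3.00·(cos119°, sin119°) = (-1.4544, 2.6239)
|BD| = 8.8522
circle(B,9.00) ∩ circle(D,10.00): a=3.3529, h=8.3521
  candidates: C₊=(4.2235,9.6068) cross=73.935; C₋=(-0.7278,-6.3468) cross=-73.935
  mode - wants cross < 0 → take C=(-0.7278,-6.3468) (cross=-73.935)
ex = (C−B)/|BC| = (0.0807,-0.9967); ey = (0.9967,0.0807)
P = B + 2.26·ex + -1.22·ey = (-2.4880,0.2727)

-2.49 0.27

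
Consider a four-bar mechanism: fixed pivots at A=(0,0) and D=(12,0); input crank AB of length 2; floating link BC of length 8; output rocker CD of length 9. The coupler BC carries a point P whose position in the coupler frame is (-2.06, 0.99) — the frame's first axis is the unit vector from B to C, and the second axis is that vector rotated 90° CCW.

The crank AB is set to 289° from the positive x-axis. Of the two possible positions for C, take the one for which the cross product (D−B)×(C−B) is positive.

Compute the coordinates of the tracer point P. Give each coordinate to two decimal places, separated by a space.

-1.22 -3.20

A=(0,0), D=(12.00,0)
B = A + 2.00·(cos289°, sin289°) = (0.6511, -1.8910)
|BD| = 11.5053
circle(B,8.00) ∩ circle(D,9.00): a=5.0139, h=6.2339
  candidates: C₊=(4.5722,5.0821) cross=71.723; C₋=(6.6214,-7.2160) cross=-71.723
  mode + wants cross > 0 → take C=(4.5722,5.0821) (cross=71.723)
ex = (C−B)/|BC| = (0.4901,0.8716); ey = (-0.8716,0.4901)
P = B + -2.06·ex + 0.99·ey = (-1.2215,-3.2014)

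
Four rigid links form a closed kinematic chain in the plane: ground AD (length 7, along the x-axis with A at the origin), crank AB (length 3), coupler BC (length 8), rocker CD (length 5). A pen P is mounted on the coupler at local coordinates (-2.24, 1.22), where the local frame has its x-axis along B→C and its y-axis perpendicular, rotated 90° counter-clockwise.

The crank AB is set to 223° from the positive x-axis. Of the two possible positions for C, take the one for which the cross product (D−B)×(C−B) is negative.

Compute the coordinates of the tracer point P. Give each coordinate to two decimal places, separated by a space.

A=(0,0), D=(7.00,0)
B = A + 3.00·(cos223°, sin223°) = (-2.1941, -2.0460)
|BD| = 9.4190
circle(B,8.00) ∩ circle(D,5.00): a=6.7798, h=4.2467
  candidates: C₊=(3.5014,3.5720) cross=40.000; C₋=(5.3463,-4.7186) cross=-40.000
  mode - wants cross < 0 → take C=(5.3463,-4.7186) (cross=-40.000)
ex = (C−B)/|BC| = (0.9425,-0.3341); ey = (0.3341,0.9425)
P = B + -2.24·ex + 1.22·ey = (-3.8978,-0.1478)

-3.90 -0.15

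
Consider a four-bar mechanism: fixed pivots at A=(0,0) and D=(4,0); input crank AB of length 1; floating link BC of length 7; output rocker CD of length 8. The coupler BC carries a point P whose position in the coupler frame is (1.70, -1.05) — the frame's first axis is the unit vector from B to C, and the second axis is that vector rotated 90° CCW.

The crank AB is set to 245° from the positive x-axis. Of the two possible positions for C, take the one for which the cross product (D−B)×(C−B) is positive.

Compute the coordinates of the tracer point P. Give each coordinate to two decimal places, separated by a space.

A=(0,0), D=(4.00,0)
B = A + 1.00·(cos245°, sin245°) = (-0.4226, -0.9063)
|BD| = 4.5145
circle(B,7.00) ∩ circle(D,8.00): a=0.5960, h=6.9746
  candidates: C₊=(-1.2390,6.0459) cross=31.487; C₋=(1.5614,-7.6193) cross=-31.487
  mode + wants cross > 0 → take C=(-1.2390,6.0459) (cross=31.487)
ex = (C−B)/|BC| = (-0.1166,0.9932); ey = (-0.9932,-0.1166)
P = B + 1.70·ex + -1.05·ey = (0.4220,0.9045)

0.42 0.90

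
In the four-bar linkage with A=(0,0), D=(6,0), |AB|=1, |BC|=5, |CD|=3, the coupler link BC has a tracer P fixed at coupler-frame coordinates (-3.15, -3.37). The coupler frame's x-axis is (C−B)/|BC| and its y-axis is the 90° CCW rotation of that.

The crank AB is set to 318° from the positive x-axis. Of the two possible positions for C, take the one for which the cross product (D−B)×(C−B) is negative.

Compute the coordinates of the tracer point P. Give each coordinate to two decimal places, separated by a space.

A=(0,0), D=(6.00,0)
B = A + 1.00·(cos318°, sin318°) = (0.7431, -0.6691)
|BD| = 5.2993
circle(B,5.00) ∩ circle(D,3.00): a=4.1593, h=2.7750
  candidates: C₊=(4.5187,2.6088) cross=14.705; C₋=(5.2195,-2.8967) cross=-14.705
  mode - wants cross < 0 → take C=(5.2195,-2.8967) (cross=-14.705)
ex = (C−B)/|BC| = (0.8953,-0.4455); ey = (0.4455,0.8953)
P = B + -3.15·ex + -3.37·ey = (-3.5784,-2.2828)

-3.58 -2.28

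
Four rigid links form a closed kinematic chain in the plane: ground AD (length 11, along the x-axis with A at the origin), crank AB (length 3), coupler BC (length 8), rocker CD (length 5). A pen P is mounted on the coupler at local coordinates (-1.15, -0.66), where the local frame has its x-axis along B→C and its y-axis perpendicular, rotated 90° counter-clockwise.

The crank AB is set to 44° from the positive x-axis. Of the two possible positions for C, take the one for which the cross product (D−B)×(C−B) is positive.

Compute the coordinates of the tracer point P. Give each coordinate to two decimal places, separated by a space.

A=(0,0), D=(11.00,0)
B = A + 3.00·(cos44°, sin44°) = (2.1580, 2.0840)
|BD| = 9.0842
circle(B,8.00) ∩ circle(D,5.00): a=6.6887, h=4.3888
  candidates: C₊=(9.6751,4.8213) cross=39.869; C₋=(7.6615,-3.7222) cross=-39.869
  mode + wants cross > 0 → take C=(9.6751,4.8213) (cross=39.869)
ex = (C−B)/|BC| = (0.9396,0.3422); ey = (-0.3422,0.9396)
P = B + -1.15·ex + -0.66·ey = (1.3033,1.0703)

1.30 1.07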